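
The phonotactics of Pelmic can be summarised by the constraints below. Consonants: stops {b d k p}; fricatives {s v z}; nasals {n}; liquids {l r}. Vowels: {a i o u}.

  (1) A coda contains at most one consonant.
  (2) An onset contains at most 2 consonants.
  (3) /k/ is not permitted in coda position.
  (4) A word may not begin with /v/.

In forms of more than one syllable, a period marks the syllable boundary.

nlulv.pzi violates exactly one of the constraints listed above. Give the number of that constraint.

nlulv.pzi: syllable 1 coda /lv/ has 2 consonants (> 1).
This is a violation of constraint 1: "A coda contains at most one consonant."
The remaining constraints (2, 3, 4) are satisfied.

1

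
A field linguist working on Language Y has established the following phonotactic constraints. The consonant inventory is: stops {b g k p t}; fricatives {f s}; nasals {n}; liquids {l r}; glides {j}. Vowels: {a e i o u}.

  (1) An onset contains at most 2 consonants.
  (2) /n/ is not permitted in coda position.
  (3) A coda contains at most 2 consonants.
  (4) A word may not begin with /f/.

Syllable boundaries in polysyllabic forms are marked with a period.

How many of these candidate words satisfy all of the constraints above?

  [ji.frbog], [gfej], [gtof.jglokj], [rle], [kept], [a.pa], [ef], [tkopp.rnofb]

6

[ji.frbog] — violates constraint 1: syllable 2 onset /frb/ has 3 consonants (> 2) → phonotactically illegal
[gfej] — σ1 onset /gf/ (2C), coda /j/ ok → phonotactically legal
[gtof.jglokj] — violates constraint 1: syllable 2 onset /jgl/ has 3 consonants (> 2) → phonotactically illegal
[rle] — σ1 onset /rl/ (2C), coda /∅/ ok → phonotactically legal
[kept] — σ1 onset /k/, coda /pt/ (2C) ok → phonotactically legal
[a.pa] — σ1 onset /∅/, coda /∅/ ok; σ2 onset /p/, coda /∅/ ok → phonotactically legal
[ef] — σ1 onset /∅/, coda /f/ ok → phonotactically legal
[tkopp.rnofb] — σ1 onset /tk/ (2C), coda /pp/ (2C) ok; σ2 onset /rn/ (2C), coda /fb/ (2C) ok → phonotactically legal
Phonotactically legal: [gfej], [rle], [kept], [a.pa], [ef], [tkopp.rnofb] → 6.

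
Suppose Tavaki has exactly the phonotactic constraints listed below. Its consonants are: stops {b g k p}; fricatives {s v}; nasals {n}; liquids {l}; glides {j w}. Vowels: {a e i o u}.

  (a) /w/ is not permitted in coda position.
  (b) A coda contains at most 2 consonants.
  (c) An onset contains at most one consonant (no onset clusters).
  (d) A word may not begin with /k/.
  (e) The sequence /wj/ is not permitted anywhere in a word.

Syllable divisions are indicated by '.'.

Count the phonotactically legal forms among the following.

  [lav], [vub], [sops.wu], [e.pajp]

[lav] — σ1 onset /l/, coda /v/ ok → phonotactically legal
[vub] — σ1 onset /v/, coda /b/ ok → phonotactically legal
[sops.wu] — σ1 onset /s/, coda /ps/ (2C) ok; σ2 onset /w/, coda /∅/ ok → phonotactically legal
[e.pajp] — σ1 onset /∅/, coda /∅/ ok; σ2 onset /p/, coda /jp/ (2C) ok → phonotactically legal
Phonotactically legal: [lav], [vub], [sops.wu], [e.pajp] → 4.

4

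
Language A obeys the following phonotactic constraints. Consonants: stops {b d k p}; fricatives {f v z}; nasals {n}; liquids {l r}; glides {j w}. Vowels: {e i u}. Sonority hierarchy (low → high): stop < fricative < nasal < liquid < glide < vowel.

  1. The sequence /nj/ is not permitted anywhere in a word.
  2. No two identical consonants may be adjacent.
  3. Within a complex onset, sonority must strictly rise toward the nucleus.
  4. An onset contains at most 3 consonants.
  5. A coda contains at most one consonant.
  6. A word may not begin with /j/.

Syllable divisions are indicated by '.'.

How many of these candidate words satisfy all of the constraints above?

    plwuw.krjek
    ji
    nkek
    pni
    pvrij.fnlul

plwuw.krjek — σ1 onset /plw/ (1→4→5 rises), coda /w/ ok; σ2 onset /krj/ (1→4→5 rises), coda /k/ ok → phonotactically legal
ji — violates constraint 6: word begins with /j/ → phonotactically illegal
nkek — violates constraint 3: syllable 1 onset /nk/: /n/ (nasal, 3) → /k/ (stop, 1) does not rise → phonotactically illegal
pni — σ1 onset /pn/ (1→3 rises), coda /∅/ ok → phonotactically legal
pvrij.fnlul — σ1 onset /pvr/ (1→2→4 rises), coda /j/ ok; σ2 onset /fnl/ (2→3→4 rises), coda /l/ ok → phonotactically legal
Phonotactically legal: plwuw.krjek, pni, pvrij.fnlul → 3.

3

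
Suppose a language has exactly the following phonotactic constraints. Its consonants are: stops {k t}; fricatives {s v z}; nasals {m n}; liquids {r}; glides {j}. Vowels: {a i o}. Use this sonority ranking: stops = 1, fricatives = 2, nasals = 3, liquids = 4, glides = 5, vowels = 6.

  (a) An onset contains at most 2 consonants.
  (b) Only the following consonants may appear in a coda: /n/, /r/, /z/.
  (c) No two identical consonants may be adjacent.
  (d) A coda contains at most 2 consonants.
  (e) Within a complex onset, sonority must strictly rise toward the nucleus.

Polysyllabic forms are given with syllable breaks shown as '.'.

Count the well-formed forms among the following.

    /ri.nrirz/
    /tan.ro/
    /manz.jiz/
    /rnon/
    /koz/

/ri.nrirz/ — σ1 onset /r/, coda /∅/ ok; σ2 onset /nr/ (3→4 rises), coda /rz/ (2C) ok → well-formed
/tan.ro/ — σ1 onset /t/, coda /n/ ok; σ2 onset /r/, coda /∅/ ok → well-formed
/manz.jiz/ — σ1 onset /m/, coda /nz/ (2C) ok; σ2 onset /j/, coda /z/ ok → well-formed
/rnon/ — violates constraint (e): syllable 1 onset /rn/: /r/ (liquid, 4) → /n/ (nasal, 3) does not rise → ill-formed
/koz/ — σ1 onset /k/, coda /z/ ok → well-formed
Well-formed: /ri.nrirz/, /tan.ro/, /manz.jiz/, /koz/ → 4.

4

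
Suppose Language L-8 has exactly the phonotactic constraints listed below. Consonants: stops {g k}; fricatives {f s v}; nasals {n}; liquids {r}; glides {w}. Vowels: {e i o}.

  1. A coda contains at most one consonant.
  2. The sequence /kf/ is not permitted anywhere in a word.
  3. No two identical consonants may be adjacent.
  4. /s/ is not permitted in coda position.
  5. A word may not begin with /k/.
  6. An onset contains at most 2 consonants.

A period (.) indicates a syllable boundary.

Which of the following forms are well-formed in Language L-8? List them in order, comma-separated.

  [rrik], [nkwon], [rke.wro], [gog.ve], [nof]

[rrik] — violates constraint 3: adjacent identical consonants /rr/ → ill-formed
[nkwon] — violates constraint 6: syllable 1 onset /nkw/ has 3 consonants (> 2) → ill-formed
[rke.wro] — σ1 onset /rk/ (2C), coda /∅/ ok; σ2 onset /wr/ (2C), coda /∅/ ok → well-formed
[gog.ve] — σ1 onset /g/, coda /g/ ok; σ2 onset /v/, coda /∅/ ok → well-formed
[nof] — σ1 onset /n/, coda /f/ ok → well-formed

[rke.wro], [gog.ve], [nof]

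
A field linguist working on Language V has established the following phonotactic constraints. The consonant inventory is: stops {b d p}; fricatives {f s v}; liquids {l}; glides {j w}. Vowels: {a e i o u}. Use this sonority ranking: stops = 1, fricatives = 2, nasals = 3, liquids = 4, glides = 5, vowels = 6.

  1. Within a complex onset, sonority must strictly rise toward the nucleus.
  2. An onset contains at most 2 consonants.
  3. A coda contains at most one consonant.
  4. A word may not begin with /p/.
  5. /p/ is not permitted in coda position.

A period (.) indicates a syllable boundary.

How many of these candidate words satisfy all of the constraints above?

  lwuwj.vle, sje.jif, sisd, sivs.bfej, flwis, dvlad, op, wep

lwuwj.vle — violates constraint 3: syllable 1 coda /wj/ has 2 consonants (> 1) → ill-formed
sje.jif — σ1 onset /sj/ (2→5 rises), coda /∅/ ok; σ2 onset /j/, coda /f/ ok → well-formed
sisd — violates constraint 3: syllable 1 coda /sd/ has 2 consonants (> 1) → ill-formed
sivs.bfej — violates constraint 3: syllable 1 coda /vs/ has 2 consonants (> 1) → ill-formed
flwis — violates constraint 2: syllable 1 onset /flw/ has 3 consonants (> 2) → ill-formed
dvlad — violates constraint 2: syllable 1 onset /dvl/ has 3 consonants (> 2) → ill-formed
op — violates constraint 5: syllable 1 coda contains /p/ → ill-formed
wep — violates constraint 5: syllable 1 coda contains /p/ → ill-formed
Well-formed: sje.jif → 1.

1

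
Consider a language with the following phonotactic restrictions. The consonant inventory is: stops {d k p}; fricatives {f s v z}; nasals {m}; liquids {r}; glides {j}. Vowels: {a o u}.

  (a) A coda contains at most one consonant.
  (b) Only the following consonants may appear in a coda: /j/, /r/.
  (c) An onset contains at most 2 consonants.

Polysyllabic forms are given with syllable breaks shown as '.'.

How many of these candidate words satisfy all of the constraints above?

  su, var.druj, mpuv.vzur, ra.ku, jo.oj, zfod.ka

4

su — σ1 onset /s/, coda /∅/ ok → well-formed
var.druj — σ1 onset /v/, coda /r/ ok; σ2 onset /dr/ (2C), coda /j/ ok → well-formed
mpuv.vzur — violates constraint (b): syllable 1 coda contains /v/, which is not a licensed coda consonant → ill-formed
ra.ku — σ1 onset /r/, coda /∅/ ok; σ2 onset /k/, coda /∅/ ok → well-formed
jo.oj — σ1 onset /j/, coda /∅/ ok; σ2 onset /∅/, coda /j/ ok → well-formed
zfod.ka — violates constraint (b): syllable 1 coda contains /d/, which is not a licensed coda consonant → ill-formed
Well-formed: su, var.druj, ra.ku, jo.oj → 4.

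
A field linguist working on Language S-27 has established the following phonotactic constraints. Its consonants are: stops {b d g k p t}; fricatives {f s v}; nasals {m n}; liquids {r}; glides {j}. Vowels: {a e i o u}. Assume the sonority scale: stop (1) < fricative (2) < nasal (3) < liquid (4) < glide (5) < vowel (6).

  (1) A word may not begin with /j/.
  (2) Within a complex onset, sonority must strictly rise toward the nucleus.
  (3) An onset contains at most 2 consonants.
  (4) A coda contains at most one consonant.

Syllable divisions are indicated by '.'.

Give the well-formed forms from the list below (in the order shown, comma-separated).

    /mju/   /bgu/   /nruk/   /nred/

/mju/, /nruk/, /nred/

/mju/ — σ1 onset /mj/ (3→5 rises), coda /∅/ ok → well-formed
/bgu/ — violates constraint 2: syllable 1 onset /bg/: /b/ (stop, 1) → /g/ (stop, 1) does not rise → ill-formed
/nruk/ — σ1 onset /nr/ (3→4 rises), coda /k/ ok → well-formed
/nred/ — σ1 onset /nr/ (3→4 rises), coda /d/ ok → well-formed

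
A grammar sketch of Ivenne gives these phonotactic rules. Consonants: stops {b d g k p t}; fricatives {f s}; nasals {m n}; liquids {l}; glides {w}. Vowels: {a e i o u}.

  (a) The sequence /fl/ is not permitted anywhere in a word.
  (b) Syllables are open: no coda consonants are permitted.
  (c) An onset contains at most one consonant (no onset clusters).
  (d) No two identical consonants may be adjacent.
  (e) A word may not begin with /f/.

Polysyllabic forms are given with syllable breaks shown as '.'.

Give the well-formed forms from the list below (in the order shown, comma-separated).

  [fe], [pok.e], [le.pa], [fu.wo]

[fe] — violates constraint (e): word begins with /f/ → ill-formed
[pok.e] — violates constraint (b): syllable 1 coda /k/ has 1 consonant (> 0) → ill-formed
[le.pa] — σ1 onset /l/, coda /∅/ ok; σ2 onset /p/, coda /∅/ ok → well-formed
[fu.wo] — violates constraint (e): word begins with /f/ → ill-formed

[le.pa]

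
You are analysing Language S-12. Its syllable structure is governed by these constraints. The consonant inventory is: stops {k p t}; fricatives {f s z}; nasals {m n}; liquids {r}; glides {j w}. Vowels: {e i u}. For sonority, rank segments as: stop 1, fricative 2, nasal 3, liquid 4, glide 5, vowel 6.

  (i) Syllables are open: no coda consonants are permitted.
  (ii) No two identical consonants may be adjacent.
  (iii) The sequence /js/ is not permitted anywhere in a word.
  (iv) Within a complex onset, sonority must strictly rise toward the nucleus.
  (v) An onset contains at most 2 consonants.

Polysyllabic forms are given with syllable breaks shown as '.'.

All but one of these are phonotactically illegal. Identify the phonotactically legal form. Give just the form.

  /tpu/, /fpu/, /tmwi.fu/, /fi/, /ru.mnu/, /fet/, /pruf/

/tpu/ — violates constraint (iv): syllable 1 onset /tp/: /t/ (stop, 1) → /p/ (stop, 1) does not rise → phonotactically illegal
/fpu/ — violates constraint (iv): syllable 1 onset /fp/: /f/ (fricative, 2) → /p/ (stop, 1) does not rise → phonotactically illegal
/tmwi.fu/ — violates constraint (v): syllable 1 onset /tmw/ has 3 consonants (> 2) → phonotactically illegal
/fi/ — σ1 onset /f/, coda /∅/ ok → phonotactically legal
/ru.mnu/ — violates constraint (iv): syllable 2 onset /mn/: /m/ (nasal, 3) → /n/ (nasal, 3) does not rise → phonotactically illegal
/fet/ — violates constraint (i): syllable 1 coda /t/ has 1 consonant (> 0) → phonotactically illegal
/pruf/ — violates constraint (i): syllable 1 coda /f/ has 1 consonant (> 0) → phonotactically illegal

/fi/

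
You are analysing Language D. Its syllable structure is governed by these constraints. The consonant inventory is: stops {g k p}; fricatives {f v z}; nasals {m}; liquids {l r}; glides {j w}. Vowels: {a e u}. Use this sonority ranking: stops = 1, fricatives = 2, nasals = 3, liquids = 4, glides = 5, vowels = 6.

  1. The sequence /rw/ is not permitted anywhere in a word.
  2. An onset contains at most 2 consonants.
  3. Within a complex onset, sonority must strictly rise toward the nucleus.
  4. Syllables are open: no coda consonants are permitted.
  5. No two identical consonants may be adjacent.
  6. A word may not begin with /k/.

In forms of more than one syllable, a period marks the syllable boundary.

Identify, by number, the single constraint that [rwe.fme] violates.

[rwe.fme]: contains banned sequence /rw/.
This is a violation of constraint 1: "The sequence /rw/ is not permitted anywhere in a word."
The remaining constraints (2, 3, 4, 5, 6) are satisfied.

1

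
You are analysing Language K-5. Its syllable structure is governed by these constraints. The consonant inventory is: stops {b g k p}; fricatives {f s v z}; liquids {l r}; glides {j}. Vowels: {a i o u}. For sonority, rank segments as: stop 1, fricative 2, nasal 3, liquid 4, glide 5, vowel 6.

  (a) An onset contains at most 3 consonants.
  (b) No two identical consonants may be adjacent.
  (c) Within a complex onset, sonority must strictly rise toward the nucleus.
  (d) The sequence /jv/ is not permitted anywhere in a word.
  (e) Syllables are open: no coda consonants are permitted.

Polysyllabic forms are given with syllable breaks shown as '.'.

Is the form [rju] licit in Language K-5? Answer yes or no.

yes

[rju] — σ1 onset /rj/ (4→5 rises), coda /∅/ ok → licit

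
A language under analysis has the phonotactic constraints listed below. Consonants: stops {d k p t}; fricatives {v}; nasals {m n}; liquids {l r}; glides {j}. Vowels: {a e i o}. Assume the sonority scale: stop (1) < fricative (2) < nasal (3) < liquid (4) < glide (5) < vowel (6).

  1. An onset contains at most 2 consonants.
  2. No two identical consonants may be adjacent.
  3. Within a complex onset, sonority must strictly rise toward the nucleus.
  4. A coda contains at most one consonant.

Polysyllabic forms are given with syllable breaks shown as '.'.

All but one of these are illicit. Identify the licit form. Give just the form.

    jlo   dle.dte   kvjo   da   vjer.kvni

da

jlo — violates constraint 3: syllable 1 onset /jl/: /j/ (glide, 5) → /l/ (liquid, 4) does not rise → illicit
dle.dte — violates constraint 3: syllable 2 onset /dt/: /d/ (stop, 1) → /t/ (stop, 1) does not rise → illicit
kvjo — violates constraint 1: syllable 1 onset /kvj/ has 3 consonants (> 2) → illicit
da — σ1 onset /d/, coda /∅/ ok → licit
vjer.kvni — violates constraint 1: syllable 2 onset /kvn/ has 3 consonants (> 2) → illicit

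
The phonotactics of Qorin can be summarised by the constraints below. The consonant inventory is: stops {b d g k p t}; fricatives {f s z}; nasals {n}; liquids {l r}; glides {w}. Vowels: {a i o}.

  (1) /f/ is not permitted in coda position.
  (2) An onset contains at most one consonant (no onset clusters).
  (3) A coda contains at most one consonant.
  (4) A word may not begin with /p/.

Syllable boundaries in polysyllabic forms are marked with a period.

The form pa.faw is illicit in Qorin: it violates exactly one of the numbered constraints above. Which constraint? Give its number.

4

pa.faw: word begins with /p/.
This is a violation of constraint 4: "A word may not begin with /p/."
The remaining constraints (1, 2, 3) are satisfied.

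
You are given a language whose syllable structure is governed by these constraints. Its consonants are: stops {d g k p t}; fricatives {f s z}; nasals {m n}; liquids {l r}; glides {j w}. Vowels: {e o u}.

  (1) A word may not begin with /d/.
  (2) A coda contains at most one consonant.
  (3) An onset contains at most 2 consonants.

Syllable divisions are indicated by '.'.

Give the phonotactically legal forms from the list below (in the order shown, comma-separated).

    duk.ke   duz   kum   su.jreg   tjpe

kum, su.jreg

duk.ke — violates constraint 1: word begins with /d/ → phonotactically illegal
duz — violates constraint 1: word begins with /d/ → phonotactically illegal
kum — σ1 onset /k/, coda /m/ ok → phonotactically legal
su.jreg — σ1 onset /s/, coda /∅/ ok; σ2 onset /jr/ (2C), coda /g/ ok → phonotactically legal
tjpe — violates constraint 3: syllable 1 onset /tjp/ has 3 consonants (> 2) → phonotactically illegal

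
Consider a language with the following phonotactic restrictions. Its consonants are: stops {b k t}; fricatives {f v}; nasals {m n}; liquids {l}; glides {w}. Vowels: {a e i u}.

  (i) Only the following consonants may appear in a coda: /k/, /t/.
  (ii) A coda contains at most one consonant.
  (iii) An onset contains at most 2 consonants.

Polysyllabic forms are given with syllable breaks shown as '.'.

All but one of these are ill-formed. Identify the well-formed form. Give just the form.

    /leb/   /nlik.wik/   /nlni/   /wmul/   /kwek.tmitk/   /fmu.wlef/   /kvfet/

/nlik.wik/

/leb/ — violates constraint (i): syllable 1 coda contains /b/, which is not a licensed coda consonant → ill-formed
/nlik.wik/ — σ1 onset /nl/ (2C), coda /k/ ok; σ2 onset /w/, coda /k/ ok → well-formed
/nlni/ — violates constraint (iii): syllable 1 onset /nln/ has 3 consonants (> 2) → ill-formed
/wmul/ — violates constraint (i): syllable 1 coda contains /l/, which is not a licensed coda consonant → ill-formed
/kwek.tmitk/ — violates constraint (ii): syllable 2 coda /tk/ has 2 consonants (> 1) → ill-formed
/fmu.wlef/ — violates constraint (i): syllable 2 coda contains /f/, which is not a licensed coda consonant → ill-formed
/kvfet/ — violates constraint (iii): syllable 1 onset /kvf/ has 3 consonants (> 2) → ill-formed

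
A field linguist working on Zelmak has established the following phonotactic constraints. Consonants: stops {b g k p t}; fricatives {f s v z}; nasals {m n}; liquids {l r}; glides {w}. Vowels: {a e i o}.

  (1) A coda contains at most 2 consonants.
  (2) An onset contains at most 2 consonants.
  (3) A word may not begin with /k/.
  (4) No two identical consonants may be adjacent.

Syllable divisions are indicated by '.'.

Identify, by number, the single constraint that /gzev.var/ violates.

4

/gzev.var/: adjacent identical consonants /vv/.
This is a violation of constraint 4: "No two identical consonants may be adjacent."
The remaining constraints (1, 2, 3) are satisfied.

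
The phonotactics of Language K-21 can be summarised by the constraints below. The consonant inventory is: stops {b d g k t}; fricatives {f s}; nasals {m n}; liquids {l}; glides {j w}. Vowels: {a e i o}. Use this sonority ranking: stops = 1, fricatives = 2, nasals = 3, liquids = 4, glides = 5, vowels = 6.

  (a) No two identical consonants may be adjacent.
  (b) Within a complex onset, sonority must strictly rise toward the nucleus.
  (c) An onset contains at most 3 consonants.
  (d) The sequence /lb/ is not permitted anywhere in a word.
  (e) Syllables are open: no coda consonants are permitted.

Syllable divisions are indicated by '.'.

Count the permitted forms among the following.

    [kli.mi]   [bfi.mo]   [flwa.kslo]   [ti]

4

[kli.mi] — σ1 onset /kl/ (1→4 rises), coda /∅/ ok; σ2 onset /m/, coda /∅/ ok → permitted
[bfi.mo] — σ1 onset /bf/ (1→2 rises), coda /∅/ ok; σ2 onset /m/, coda /∅/ ok → permitted
[flwa.kslo] — σ1 onset /flw/ (2→4→5 rises), coda /∅/ ok; σ2 onset /ksl/ (1→2→4 rises), coda /∅/ ok → permitted
[ti] — σ1 onset /t/, coda /∅/ ok → permitted
Permitted: [kli.mi], [bfi.mo], [flwa.kslo], [ti] → 4.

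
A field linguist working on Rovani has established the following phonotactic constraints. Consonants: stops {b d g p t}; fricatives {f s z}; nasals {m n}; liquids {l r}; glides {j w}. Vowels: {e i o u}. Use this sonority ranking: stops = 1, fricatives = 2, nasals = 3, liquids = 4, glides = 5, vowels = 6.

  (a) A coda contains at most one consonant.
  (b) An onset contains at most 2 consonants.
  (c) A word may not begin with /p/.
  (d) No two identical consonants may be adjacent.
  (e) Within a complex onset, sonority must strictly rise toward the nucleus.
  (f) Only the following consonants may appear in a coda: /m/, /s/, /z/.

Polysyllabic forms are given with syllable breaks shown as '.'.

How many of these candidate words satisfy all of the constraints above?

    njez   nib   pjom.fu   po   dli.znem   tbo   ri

3

njez — σ1 onset /nj/ (3→5 rises), coda /z/ ok → licit
nib — violates constraint (f): syllable 1 coda contains /b/, which is not a licensed coda consonant → illicit
pjom.fu — violates constraint (c): word begins with /p/ → illicit
po — violates constraint (c): word begins with /p/ → illicit
dli.znem — σ1 onset /dl/ (1→4 rises), coda /∅/ ok; σ2 onset /zn/ (2→3 rises), coda /m/ ok → licit
tbo — violates constraint (e): syllable 1 onset /tb/: /t/ (stop, 1) → /b/ (stop, 1) does not rise → illicit
ri — σ1 onset /r/, coda /∅/ ok → licit
Licit: njez, dli.znem, ri → 3.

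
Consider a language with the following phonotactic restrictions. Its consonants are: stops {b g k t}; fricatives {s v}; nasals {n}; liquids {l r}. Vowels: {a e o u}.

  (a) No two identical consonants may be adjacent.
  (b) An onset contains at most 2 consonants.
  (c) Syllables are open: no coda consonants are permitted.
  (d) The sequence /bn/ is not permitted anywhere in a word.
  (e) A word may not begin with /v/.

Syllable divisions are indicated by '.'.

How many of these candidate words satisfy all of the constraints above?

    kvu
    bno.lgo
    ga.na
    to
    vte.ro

kvu — σ1 onset /kv/ (2C), coda /∅/ ok → phonotactically legal
bno.lgo — violates constraint (d): contains banned sequence /bn/ → phonotactically illegal
ga.na — σ1 onset /g/, coda /∅/ ok; σ2 onset /n/, coda /∅/ ok → phonotactically legal
to — σ1 onset /t/, coda /∅/ ok → phonotactically legal
vte.ro — violates constraint (e): word begins with /v/ → phonotactically illegal
Phonotactically legal: kvu, ga.na, to → 3.

3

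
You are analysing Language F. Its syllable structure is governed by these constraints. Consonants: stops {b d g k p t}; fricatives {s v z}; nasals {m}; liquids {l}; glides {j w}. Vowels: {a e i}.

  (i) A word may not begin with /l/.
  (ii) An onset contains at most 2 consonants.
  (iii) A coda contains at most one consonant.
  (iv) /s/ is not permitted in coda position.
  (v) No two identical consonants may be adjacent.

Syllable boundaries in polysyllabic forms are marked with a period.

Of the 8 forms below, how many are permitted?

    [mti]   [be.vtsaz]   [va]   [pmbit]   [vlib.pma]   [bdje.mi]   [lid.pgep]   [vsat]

[mti] — σ1 onset /mt/ (2C), coda /∅/ ok → permitted
[be.vtsaz] — violates constraint (ii): syllable 2 onset /vts/ has 3 consonants (> 2) → not permitted
[va] — σ1 onset /v/, coda /∅/ ok → permitted
[pmbit] — violates constraint (ii): syllable 1 onset /pmb/ has 3 consonants (> 2) → not permitted
[vlib.pma] — σ1 onset /vl/ (2C), coda /b/ ok; σ2 onset /pm/ (2C), coda /∅/ ok → permitted
[bdje.mi] — violates constraint (ii): syllable 1 onset /bdj/ has 3 consonants (> 2) → not permitted
[lid.pgep] — violates constraint (i): word begins with /l/ → not permitted
[vsat] — σ1 onset /vs/ (2C), coda /t/ ok → permitted
Permitted: [mti], [va], [vlib.pma], [vsat] → 4.

4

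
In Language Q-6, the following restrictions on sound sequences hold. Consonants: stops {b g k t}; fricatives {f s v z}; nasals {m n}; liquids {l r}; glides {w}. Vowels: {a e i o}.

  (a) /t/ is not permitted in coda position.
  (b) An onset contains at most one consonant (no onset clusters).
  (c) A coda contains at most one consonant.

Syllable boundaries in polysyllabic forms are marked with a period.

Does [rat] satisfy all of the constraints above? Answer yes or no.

no

[rat] — violates constraint (a): syllable 1 coda contains /t/ → phonotactically illegal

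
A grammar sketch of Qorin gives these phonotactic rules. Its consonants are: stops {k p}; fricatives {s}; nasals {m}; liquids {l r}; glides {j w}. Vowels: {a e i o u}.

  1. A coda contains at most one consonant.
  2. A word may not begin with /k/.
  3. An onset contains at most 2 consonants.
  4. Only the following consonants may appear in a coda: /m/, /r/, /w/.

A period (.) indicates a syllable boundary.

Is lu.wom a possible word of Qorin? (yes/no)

yes

lu.wom — σ1 onset /l/, coda /∅/ ok; σ2 onset /w/, coda /m/ ok → phonotactically legal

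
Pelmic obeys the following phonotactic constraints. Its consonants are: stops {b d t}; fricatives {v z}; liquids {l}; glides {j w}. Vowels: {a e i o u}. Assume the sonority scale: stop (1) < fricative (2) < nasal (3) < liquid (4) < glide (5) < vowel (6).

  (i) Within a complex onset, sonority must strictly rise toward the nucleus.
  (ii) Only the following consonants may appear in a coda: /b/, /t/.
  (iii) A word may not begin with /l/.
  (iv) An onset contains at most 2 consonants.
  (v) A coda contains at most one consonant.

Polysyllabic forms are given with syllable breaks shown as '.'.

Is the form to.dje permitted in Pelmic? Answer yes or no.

to.dje — σ1 onset /t/, coda /∅/ ok; σ2 onset /dj/ (1→5 rises), coda /∅/ ok → permitted

yes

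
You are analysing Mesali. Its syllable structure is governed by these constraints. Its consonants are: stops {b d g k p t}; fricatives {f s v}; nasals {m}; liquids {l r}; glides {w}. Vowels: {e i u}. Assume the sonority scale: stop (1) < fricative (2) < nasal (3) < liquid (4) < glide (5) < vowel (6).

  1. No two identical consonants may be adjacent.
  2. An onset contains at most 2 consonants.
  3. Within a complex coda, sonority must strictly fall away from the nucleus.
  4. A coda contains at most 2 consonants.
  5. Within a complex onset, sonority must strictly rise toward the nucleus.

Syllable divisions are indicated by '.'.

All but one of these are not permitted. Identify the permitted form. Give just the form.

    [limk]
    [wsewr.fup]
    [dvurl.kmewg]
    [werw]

[limk] — σ1 onset /l/, coda /mk/ (3→1 falls) ok → permitted
[wsewr.fup] — violates constraint 5: syllable 1 onset /ws/: /w/ (glide, 5) → /s/ (fricative, 2) does not rise → not permitted
[dvurl.kmewg] — violates constraint 3: syllable 1 coda /rl/: /r/ (liquid, 4) → /l/ (liquid, 4) does not fall → not permitted
[werw] — violates constraint 3: syllable 1 coda /rw/: /r/ (liquid, 4) → /w/ (glide, 5) does not fall → not permitted

[limk]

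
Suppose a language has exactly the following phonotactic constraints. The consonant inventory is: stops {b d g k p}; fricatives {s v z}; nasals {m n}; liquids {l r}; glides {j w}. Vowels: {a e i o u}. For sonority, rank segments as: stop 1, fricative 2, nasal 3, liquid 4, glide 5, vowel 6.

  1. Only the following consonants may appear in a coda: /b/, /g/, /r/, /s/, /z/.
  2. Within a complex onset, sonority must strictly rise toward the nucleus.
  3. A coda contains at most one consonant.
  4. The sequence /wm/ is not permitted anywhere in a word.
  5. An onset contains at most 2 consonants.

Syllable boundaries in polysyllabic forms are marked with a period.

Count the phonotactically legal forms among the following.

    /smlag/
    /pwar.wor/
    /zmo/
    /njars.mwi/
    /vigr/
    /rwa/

3

/smlag/ — violates constraint 5: syllable 1 onset /sml/ has 3 consonants (> 2) → phonotactically illegal
/pwar.wor/ — σ1 onset /pw/ (1→5 rises), coda /r/ ok; σ2 onset /w/, coda /r/ ok → phonotactically legal
/zmo/ — σ1 onset /zm/ (2→3 rises), coda /∅/ ok → phonotactically legal
/njars.mwi/ — violates constraint 3: syllable 1 coda /rs/ has 2 consonants (> 1) → phonotactically illegal
/vigr/ — violates constraint 3: syllable 1 coda /gr/ has 2 consonants (> 1) → phonotactically illegal
/rwa/ — σ1 onset /rw/ (4→5 rises), coda /∅/ ok → phonotactically legal
Phonotactically legal: /pwar.wor/, /zmo/, /rwa/ → 3.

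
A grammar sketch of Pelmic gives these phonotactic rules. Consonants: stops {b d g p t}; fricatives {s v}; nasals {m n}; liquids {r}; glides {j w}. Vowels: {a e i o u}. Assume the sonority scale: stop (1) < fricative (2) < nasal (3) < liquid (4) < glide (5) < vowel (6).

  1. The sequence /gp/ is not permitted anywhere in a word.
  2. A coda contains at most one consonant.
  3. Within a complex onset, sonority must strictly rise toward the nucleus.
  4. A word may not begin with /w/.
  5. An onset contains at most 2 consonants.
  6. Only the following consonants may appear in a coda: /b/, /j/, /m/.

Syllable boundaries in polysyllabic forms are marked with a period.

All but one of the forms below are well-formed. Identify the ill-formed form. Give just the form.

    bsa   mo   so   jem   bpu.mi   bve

bsa — σ1 onset /bs/ (1→2 rises), coda /∅/ ok → well-formed
mo — σ1 onset /m/, coda /∅/ ok → well-formed
so — σ1 onset /s/, coda /∅/ ok → well-formed
jem — σ1 onset /j/, coda /m/ ok → well-formed
bpu.mi — violates constraint 3: syllable 1 onset /bp/: /b/ (stop, 1) → /p/ (stop, 1) does not rise → ill-formed
bve — σ1 onset /bv/ (1→2 rises), coda /∅/ ok → well-formed

bpu.mi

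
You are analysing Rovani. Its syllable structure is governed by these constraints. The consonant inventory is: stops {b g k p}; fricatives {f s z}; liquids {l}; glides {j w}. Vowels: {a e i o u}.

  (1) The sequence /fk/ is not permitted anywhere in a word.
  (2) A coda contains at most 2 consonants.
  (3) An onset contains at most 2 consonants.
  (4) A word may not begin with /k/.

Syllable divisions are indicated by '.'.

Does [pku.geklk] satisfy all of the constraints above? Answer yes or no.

[pku.geklk] — violates constraint 2: syllable 2 coda /klk/ has 3 consonants (> 2) → illicit

no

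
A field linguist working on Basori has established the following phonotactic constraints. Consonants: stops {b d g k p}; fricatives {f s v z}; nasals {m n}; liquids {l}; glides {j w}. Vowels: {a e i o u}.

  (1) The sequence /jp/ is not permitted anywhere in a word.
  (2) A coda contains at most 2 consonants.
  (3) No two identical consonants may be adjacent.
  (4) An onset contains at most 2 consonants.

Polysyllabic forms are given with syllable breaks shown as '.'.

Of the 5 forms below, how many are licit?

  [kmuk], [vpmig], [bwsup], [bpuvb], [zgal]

3

[kmuk] — σ1 onset /km/ (2C), coda /k/ ok → licit
[vpmig] — violates constraint 4: syllable 1 onset /vpm/ has 3 consonants (> 2) → illicit
[bwsup] — violates constraint 4: syllable 1 onset /bws/ has 3 consonants (> 2) → illicit
[bpuvb] — σ1 onset /bp/ (2C), coda /vb/ (2C) ok → licit
[zgal] — σ1 onset /zg/ (2C), coda /l/ ok → licit
Licit: [kmuk], [bpuvb], [zgal] → 3.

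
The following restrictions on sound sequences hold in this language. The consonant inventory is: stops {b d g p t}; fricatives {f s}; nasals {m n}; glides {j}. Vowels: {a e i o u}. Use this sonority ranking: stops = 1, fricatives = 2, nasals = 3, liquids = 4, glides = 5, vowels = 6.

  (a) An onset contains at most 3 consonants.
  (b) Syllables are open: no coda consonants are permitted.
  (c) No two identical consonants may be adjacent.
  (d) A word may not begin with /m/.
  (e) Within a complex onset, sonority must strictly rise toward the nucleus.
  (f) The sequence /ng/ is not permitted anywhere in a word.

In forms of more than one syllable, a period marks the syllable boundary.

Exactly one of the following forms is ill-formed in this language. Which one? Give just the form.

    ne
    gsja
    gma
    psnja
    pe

psnja

ne — σ1 onset /n/, coda /∅/ ok → well-formed
gsja — σ1 onset /gsj/ (1→2→5 rises), coda /∅/ ok → well-formed
gma — σ1 onset /gm/ (1→3 rises), coda /∅/ ok → well-formed
psnja — violates constraint (a): syllable 1 onset /psnj/ has 4 consonants (> 3) → ill-formed
pe — σ1 onset /p/, coda /∅/ ok → well-formed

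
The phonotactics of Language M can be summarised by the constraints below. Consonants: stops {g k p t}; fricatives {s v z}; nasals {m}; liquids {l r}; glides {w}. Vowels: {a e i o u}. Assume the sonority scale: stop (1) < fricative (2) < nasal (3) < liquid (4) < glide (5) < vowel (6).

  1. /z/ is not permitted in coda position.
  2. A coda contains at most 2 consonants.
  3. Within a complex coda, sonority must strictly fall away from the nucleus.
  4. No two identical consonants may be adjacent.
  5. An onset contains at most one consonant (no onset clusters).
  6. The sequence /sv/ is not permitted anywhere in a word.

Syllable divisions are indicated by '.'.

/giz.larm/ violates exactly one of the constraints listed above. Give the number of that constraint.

/giz.larm/: syllable 1 coda contains /z/.
This is a violation of constraint 1: "/z/ is not permitted in coda position."
The remaining constraints (2, 3, 4, 5, 6) are satisfied.

1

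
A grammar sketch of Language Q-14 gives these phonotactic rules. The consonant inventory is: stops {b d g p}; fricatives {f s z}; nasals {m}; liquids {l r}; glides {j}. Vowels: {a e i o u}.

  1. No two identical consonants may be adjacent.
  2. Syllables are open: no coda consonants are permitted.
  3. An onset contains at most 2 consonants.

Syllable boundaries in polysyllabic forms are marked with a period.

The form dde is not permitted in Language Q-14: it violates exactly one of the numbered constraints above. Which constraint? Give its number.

1

dde: adjacent identical consonants /dd/.
This is a violation of constraint 1: "No two identical consonants may be adjacent."
The remaining constraints (2, 3) are satisfied.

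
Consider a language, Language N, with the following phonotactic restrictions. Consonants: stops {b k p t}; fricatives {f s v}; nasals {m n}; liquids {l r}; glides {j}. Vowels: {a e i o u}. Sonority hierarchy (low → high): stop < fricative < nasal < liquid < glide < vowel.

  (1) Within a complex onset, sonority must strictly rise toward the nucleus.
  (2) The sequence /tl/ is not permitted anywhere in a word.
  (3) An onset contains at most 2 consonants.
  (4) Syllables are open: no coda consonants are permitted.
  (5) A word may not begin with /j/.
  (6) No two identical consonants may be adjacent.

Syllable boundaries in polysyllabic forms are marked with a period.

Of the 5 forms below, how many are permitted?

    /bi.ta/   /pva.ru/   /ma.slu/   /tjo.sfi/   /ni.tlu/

3

/bi.ta/ — σ1 onset /b/, coda /∅/ ok; σ2 onset /t/, coda /∅/ ok → permitted
/pva.ru/ — σ1 onset /pv/ (1→2 rises), coda /∅/ ok; σ2 onset /r/, coda /∅/ ok → permitted
/ma.slu/ — σ1 onset /m/, coda /∅/ ok; σ2 onset /sl/ (2→4 rises), coda /∅/ ok → permitted
/tjo.sfi/ — violates constraint 1: syllable 2 onset /sf/: /s/ (fricative, 2) → /f/ (fricative, 2) does not rise → not permitted
/ni.tlu/ — violates constraint 2: contains banned sequence /tl/ → not permitted
Permitted: /bi.ta/, /pva.ru/, /ma.slu/ → 3.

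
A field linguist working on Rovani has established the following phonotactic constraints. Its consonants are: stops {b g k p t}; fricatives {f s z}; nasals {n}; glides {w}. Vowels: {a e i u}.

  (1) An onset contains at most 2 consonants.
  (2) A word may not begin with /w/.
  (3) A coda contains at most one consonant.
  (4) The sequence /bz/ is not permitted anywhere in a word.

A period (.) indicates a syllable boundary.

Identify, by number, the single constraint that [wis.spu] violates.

2

[wis.spu]: word begins with /w/.
This is a violation of constraint 2: "A word may not begin with /w/."
The remaining constraints (1, 3, 4) are satisfied.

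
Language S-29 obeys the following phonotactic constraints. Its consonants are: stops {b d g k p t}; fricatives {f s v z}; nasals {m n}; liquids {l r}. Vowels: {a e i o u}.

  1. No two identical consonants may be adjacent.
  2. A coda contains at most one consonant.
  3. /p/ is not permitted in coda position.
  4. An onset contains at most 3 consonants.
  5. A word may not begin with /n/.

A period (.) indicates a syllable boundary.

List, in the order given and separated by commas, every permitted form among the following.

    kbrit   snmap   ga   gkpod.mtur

kbrit, ga, gkpod.mtur

kbrit — σ1 onset /kbr/ (3C), coda /t/ ok → permitted
snmap — violates constraint 3: syllable 1 coda contains /p/ → not permitted
ga — σ1 onset /g/, coda /∅/ ok → permitted
gkpod.mtur — σ1 onset /gkp/ (3C), coda /d/ ok; σ2 onset /mt/ (2C), coda /r/ ok → permitted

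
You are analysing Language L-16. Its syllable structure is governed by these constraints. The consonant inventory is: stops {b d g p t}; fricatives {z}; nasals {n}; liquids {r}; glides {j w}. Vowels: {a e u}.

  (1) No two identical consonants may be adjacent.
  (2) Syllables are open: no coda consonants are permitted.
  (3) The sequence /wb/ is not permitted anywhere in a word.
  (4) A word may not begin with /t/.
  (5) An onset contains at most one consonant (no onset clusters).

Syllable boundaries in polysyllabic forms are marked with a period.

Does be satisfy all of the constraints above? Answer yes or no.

be — σ1 onset /b/, coda /∅/ ok → phonotactically legal

yes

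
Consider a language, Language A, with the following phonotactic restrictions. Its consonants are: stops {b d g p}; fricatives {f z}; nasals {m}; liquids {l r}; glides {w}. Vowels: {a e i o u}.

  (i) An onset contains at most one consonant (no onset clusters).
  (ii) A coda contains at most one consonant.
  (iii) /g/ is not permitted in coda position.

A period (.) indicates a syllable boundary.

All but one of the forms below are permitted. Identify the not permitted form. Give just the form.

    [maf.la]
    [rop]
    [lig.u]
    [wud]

[maf.la] — σ1 onset /m/, coda /f/ ok; σ2 onset /l/, coda /∅/ ok → permitted
[rop] — σ1 onset /r/, coda /p/ ok → permitted
[lig.u] — violates constraint (iii): syllable 1 coda contains /g/ → not permitted
[wud] — σ1 onset /w/, coda /d/ ok → permitted

[lig.u]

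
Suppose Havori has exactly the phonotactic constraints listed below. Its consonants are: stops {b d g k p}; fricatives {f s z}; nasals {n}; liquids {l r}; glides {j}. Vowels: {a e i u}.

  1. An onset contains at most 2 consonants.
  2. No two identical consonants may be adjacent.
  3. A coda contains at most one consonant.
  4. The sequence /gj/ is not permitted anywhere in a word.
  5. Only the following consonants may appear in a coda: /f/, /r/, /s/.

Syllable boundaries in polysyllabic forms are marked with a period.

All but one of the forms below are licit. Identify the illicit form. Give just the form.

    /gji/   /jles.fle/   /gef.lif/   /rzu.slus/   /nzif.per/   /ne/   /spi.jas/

/gji/

/gji/ — violates constraint 4: contains banned sequence /gj/ → illicit
/jles.fle/ — σ1 onset /jl/ (2C), coda /s/ ok; σ2 onset /fl/ (2C), coda /∅/ ok → licit
/gef.lif/ — σ1 onset /g/, coda /f/ ok; σ2 onset /l/, coda /f/ ok → licit
/rzu.slus/ — σ1 onset /rz/ (2C), coda /∅/ ok; σ2 onset /sl/ (2C), coda /s/ ok → licit
/nzif.per/ — σ1 onset /nz/ (2C), coda /f/ ok; σ2 onset /p/, coda /r/ ok → licit
/ne/ — σ1 onset /n/, coda /∅/ ok → licit
/spi.jas/ — σ1 onset /sp/ (2C), coda /∅/ ok; σ2 onset /j/, coda /s/ ok → licit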